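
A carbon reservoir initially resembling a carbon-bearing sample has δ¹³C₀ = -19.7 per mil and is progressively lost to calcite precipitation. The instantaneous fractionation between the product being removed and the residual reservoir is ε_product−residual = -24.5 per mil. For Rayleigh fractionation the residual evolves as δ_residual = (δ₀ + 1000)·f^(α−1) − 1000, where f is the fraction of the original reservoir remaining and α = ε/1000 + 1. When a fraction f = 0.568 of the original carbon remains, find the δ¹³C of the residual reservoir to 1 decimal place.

Rayleigh residual: δ_res = (δ₀ + 1000)·f^(α−1) − 1000
α = ε/1000 + 1 = 0.97550, so α − 1 = -0.02450
f^(α−1) = 0.568^(-0.02450) = 1.013954
δ_res = (-19.7 + 1000) × 1.013954 − 1000 = 993.980 − 1000 = -6.02 per mil

-6.0 per mil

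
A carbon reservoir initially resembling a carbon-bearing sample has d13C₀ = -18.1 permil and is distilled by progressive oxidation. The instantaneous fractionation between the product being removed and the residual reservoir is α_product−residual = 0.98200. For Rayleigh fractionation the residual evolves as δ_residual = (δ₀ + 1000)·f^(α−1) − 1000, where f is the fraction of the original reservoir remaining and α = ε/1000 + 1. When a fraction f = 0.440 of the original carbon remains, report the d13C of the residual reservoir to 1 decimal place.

-3.5 permil

Rayleigh residual: δ_res = (δ₀ + 1000)·f^(α−1) − 1000
α − 1 = -0.01800
f^(α−1) = 0.440^(-0.01800) = 1.014887
δ_res = (-18.1 + 1000) × 1.014887 − 1000 = 996.518 − 1000 = -3.48 permil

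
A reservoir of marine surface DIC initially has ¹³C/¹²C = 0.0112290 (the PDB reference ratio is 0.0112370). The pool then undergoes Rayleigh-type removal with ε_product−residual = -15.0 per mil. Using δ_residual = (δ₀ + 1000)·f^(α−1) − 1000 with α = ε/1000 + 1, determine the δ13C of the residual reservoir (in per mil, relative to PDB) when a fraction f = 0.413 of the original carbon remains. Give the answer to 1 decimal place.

12.6 per mil

δ₀ = (0.0112290/0.0112370 − 1)×1000 = (0.999288 − 1)×1000 = -0.712 per mil
α − 1 = ε/1000 = -0.0150
f^(α−1) = 0.413^(-0.0150) = 1.013353
δ_res = (-0.712 + 1000) × 1.013353 − 1000 = 1012.632 − 1000 = 12.63 per mil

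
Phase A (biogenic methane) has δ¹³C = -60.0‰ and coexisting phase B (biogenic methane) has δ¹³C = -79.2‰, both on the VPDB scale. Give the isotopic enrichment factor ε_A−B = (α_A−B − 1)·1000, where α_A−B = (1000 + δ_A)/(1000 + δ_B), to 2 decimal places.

20.85‰

α_A−B = (1000 + -60.0) / (1000 + -79.2) = 940.0 / 920.8 = 1.020851
ε_A−B = (1.020851 − 1) × 1000 = 20.851‰
(The approximation ε ≈ δ_A − δ_B would give 19.2‰.)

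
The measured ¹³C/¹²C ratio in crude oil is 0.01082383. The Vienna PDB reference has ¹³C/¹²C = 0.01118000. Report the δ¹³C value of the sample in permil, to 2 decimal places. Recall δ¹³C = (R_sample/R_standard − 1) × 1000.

δ¹³C = (R_sample / R_standard − 1) × 1000
R_sample / R_standard = 0.01082383 / 0.01118000 = 0.968142
δ¹³C = (0.968142 − 1) × 1000 = -31.858 permil

-31.86 permil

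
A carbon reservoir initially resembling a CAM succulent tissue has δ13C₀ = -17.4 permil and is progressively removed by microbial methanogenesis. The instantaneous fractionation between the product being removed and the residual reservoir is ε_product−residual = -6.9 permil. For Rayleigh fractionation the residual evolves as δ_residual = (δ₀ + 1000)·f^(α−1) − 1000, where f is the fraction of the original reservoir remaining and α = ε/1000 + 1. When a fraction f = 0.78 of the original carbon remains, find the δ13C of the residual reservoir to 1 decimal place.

-15.7 permil

Rayleigh residual: δ_res = (δ₀ + 1000)·f^(α−1) − 1000
α = ε/1000 + 1 = 0.99310, so α − 1 = -0.00690
f^(α−1) = 0.78^(-0.00690) = 1.001716
δ_res = (-17.4 + 1000) × 1.001716 − 1000 = 984.286 − 1000 = -15.71 permil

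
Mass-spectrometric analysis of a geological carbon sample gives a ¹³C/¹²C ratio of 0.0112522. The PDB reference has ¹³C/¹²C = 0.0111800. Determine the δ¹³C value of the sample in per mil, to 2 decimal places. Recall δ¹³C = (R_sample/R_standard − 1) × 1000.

6.46 per mil

δ¹³C = (R_sample / R_standard − 1) × 1000
R_sample / R_standard = 0.0112522 / 0.0111800 = 1.006458
δ¹³C = (1.006458 − 1) × 1000 = 6.458 per mil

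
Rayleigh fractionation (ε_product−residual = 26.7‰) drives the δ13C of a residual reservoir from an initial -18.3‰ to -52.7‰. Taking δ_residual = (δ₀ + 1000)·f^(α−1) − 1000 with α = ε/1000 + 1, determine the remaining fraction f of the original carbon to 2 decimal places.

α − 1 = ε/1000 = 0.0267
(δ_res + 1000)/(δ₀ + 1000) = (-52.7 + 1000)/(-18.3 + 1000) = 947.3/981.7 = 0.964959
f = 0.964959^(1/0.0267) = exp(ln(0.964959)/0.0267) = exp(-0.03567/0.0267)
f = exp(-1.3360) = 0.2629

0.26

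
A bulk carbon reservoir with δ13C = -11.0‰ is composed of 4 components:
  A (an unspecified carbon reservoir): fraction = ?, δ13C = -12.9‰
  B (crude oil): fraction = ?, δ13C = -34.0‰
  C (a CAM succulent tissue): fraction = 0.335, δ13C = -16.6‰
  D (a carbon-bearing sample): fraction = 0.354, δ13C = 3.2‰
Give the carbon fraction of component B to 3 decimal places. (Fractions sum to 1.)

0.121

Let f_B and f_A be the unknown fractions; fractions sum to 1 so f_B + f_A = 0.311.
Mass balance: Σ fᵢ·δᵢ = δ_bulk ⇒ f_B·(-34.0) + f_A·(-12.9) = -11.0 − (-4.428) = -6.572
Substitute f_A = 0.311 − f_B:
f_B·(-34.0 − -12.9) = -6.572 − 0.311×(-12.9) = -2.560
f_B = -2.560 / -21.1 = 0.1213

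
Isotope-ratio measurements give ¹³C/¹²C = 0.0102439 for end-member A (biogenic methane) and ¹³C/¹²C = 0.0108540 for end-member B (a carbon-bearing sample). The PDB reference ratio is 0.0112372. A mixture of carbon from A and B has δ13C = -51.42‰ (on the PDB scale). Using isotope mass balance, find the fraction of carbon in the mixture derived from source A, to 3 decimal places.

δ_A = (0.0102439/0.0112372 − 1)×1000 = (0.911606 − 1)×1000 = -88.394‰
δ_B = (0.0108540/0.0112372 − 1)×1000 = (0.965899 − 1)×1000 = -34.101‰
f_A = (δ_mix − δ_B)/(δ_A − δ_B) = (-51.42 − (-34.101))/(-88.394 − (-34.101))
f_A = -17.319 / -54.293 = 0.3190

0.319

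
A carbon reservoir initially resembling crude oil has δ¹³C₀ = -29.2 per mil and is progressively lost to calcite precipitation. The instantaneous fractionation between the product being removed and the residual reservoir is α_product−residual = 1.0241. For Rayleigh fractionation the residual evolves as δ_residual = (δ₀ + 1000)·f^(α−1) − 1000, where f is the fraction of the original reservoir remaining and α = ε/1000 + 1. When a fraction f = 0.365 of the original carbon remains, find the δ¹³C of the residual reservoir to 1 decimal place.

Rayleigh residual: δ_res = (δ₀ + 1000)·f^(α−1) − 1000
α − 1 = 0.02410
f^(α−1) = 0.365^(0.02410) = 0.976003
δ_res = (-29.2 + 1000) × 0.976003 − 1000 = 947.504 − 1000 = -52.50 per mil

-52.5 per mil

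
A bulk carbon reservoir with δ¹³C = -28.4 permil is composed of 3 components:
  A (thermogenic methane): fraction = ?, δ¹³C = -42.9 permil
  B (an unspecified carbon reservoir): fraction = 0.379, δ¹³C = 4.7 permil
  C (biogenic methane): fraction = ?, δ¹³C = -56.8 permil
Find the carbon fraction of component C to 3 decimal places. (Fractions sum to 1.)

0.255

Let f_C and f_A be the unknown fractions; fractions sum to 1 so f_C + f_A = 0.621.
Mass balance: Σ fᵢ·δᵢ = δ_bulk ⇒ f_C·(-56.8) + f_A·(-42.9) = -28.4 − (1.781) = -30.181
Substitute f_A = 0.621 − f_C:
f_C·(-56.8 − -42.9) = -30.181 − 0.621×(-42.9) = -3.540
f_C = -3.540 / -13.9 = 0.2547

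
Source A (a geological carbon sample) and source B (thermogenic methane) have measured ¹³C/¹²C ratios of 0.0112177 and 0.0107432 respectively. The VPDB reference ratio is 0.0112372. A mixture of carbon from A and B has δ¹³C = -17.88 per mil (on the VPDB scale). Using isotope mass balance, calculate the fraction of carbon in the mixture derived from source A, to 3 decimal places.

δ_A = (0.0112177/0.0112372 − 1)×1000 = (0.998265 − 1)×1000 = -1.735 per mil
δ_B = (0.0107432/0.0112372 − 1)×1000 = (0.956039 − 1)×1000 = -43.961 per mil
f_A = (δ_mix − δ_B)/(δ_A − δ_B) = (-17.88 − (-43.961))/(-1.735 − (-43.961))
f_A = 26.081 / 42.226 = 0.6177

0.618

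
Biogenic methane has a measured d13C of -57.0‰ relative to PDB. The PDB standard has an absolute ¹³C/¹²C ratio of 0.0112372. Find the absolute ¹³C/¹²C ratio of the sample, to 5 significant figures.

0.010597

R_sample = R_standard × (d13C/1000 + 1)
R_sample = 0.0112372 × (-57.0/1000 + 1) = 0.0112372 × 0.943000
R_sample = 0.0105967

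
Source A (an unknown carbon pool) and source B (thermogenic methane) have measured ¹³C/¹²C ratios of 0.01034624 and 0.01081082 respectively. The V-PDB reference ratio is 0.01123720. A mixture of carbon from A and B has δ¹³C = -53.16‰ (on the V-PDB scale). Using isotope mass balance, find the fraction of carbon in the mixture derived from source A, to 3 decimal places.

δ_A = (0.01034624/0.01123720 − 1)×1000 = (0.920713 − 1)×1000 = -79.287‰
δ_B = (0.01081082/0.01123720 − 1)×1000 = (0.962056 − 1)×1000 = -37.944‰
f_A = (δ_mix − δ_B)/(δ_A − δ_B) = (-53.16 − (-37.944))/(-79.287 − (-37.944))
f_A = -15.216 / -41.343 = 0.3681

0.368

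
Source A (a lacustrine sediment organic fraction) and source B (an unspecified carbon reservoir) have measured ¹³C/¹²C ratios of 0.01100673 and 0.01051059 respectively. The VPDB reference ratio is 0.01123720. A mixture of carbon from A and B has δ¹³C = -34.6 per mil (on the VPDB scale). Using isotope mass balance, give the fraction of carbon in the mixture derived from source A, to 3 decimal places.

0.681

δ_A = (0.01100673/0.01123720 − 1)×1000 = (0.979490 − 1)×1000 = -20.510 per mil
δ_B = (0.01051059/0.01123720 − 1)×1000 = (0.935339 − 1)×1000 = -64.661 per mil
f_A = (δ_mix − δ_B)/(δ_A − δ_B) = (-34.6 − (-64.661))/(-20.510 − (-64.661))
f_A = 30.061 / 44.152 = 0.6809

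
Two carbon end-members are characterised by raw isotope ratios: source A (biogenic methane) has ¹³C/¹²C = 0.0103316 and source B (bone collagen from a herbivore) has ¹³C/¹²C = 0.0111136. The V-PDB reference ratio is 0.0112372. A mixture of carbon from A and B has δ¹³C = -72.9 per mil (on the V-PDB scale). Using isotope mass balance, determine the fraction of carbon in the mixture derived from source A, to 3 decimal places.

δ_A = (0.0103316/0.0112372 − 1)×1000 = (0.919411 − 1)×1000 = -80.589 per mil
δ_B = (0.0111136/0.0112372 − 1)×1000 = (0.989001 − 1)×1000 = -10.999 per mil
f_A = (δ_mix − δ_B)/(δ_A − δ_B) = (-72.9 − (-10.999))/(-80.589 − (-10.999))
f_A = -61.901 / -69.590 = 0.8895

0.890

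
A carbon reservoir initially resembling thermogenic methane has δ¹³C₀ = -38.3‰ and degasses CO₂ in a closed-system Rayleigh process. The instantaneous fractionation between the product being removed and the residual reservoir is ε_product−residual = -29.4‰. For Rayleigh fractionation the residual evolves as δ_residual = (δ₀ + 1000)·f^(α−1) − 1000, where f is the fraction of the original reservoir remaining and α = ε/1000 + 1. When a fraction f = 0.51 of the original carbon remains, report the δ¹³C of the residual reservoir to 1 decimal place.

-19.1‰

Rayleigh residual: δ_res = (δ₀ + 1000)·f^(α−1) − 1000
α = ε/1000 + 1 = 0.97060, so α − 1 = -0.02940
f^(α−1) = 0.51^(-0.02940) = 1.019994
δ_res = (-38.3 + 1000) × 1.019994 − 1000 = 980.928 − 1000 = -19.07‰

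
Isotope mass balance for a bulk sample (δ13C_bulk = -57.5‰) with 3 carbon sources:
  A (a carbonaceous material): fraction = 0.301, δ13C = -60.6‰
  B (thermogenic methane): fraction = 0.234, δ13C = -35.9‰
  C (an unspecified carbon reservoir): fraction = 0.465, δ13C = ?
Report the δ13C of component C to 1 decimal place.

-66.4‰

Isotope mass balance: δ_bulk = Σ fᵢ·δᵢ.
-57.5 = 0.301×(-60.6) + 0.234×(-35.9) + 0.465×δ_C
0.465·δ_C = -57.5 − (-26.641) = -30.859
δ_C = -30.859 / 0.465 = -66.36‰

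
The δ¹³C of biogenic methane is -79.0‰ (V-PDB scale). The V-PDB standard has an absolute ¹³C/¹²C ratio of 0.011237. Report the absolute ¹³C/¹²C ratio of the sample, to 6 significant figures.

R_sample = R_standard × (δ¹³C/1000 + 1)
R_sample = 0.011237 × (-79.0/1000 + 1) = 0.011237 × 0.921000
R_sample = 0.0103493

0.0103493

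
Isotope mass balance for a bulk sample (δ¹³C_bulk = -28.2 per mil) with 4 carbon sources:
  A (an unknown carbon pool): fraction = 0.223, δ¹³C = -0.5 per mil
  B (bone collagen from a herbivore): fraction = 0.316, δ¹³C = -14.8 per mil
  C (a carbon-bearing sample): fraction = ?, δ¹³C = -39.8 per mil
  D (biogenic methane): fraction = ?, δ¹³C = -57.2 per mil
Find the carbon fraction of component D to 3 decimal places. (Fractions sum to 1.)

Let f_D and f_C be the unknown fractions; fractions sum to 1 so f_D + f_C = 0.461.
Mass balance: Σ fᵢ·δᵢ = δ_bulk ⇒ f_D·(-57.2) + f_C·(-39.8) = -28.2 − (-4.788) = -23.412
Substitute f_C = 0.461 − f_D:
f_D·(-57.2 − -39.8) = -23.412 − 0.461×(-39.8) = -5.064
f_D = -5.064 / -17.4 = 0.2910

0.291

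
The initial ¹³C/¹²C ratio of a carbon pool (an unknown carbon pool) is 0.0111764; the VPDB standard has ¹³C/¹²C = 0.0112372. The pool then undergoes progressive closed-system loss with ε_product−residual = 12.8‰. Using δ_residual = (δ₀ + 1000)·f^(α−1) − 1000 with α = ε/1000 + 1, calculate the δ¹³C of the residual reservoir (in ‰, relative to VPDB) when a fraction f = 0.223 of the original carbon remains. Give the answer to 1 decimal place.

δ₀ = (0.0111764/0.0112372 − 1)×1000 = (0.994589 − 1)×1000 = -5.411‰
α − 1 = ε/1000 = 0.0128
f^(α−1) = 0.223^(0.0128) = 0.980976
δ_res = (-5.411 + 1000) × 0.980976 − 1000 = 975.668 − 1000 = -24.33‰

-24.3‰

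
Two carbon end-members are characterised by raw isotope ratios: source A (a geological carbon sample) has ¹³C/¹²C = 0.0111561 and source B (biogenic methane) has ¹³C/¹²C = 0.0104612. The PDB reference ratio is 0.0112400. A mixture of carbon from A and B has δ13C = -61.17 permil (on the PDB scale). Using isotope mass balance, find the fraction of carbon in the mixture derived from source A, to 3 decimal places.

δ_A = (0.0111561/0.0112400 − 1)×1000 = (0.992536 − 1)×1000 = -7.464 permil
δ_B = (0.0104612/0.0112400 − 1)×1000 = (0.930712 − 1)×1000 = -69.288 permil
f_A = (δ_mix − δ_B)/(δ_A − δ_B) = (-61.17 − (-69.288))/(-7.464 − (-69.288))
f_A = 8.118 / 61.824 = 0.1313

0.131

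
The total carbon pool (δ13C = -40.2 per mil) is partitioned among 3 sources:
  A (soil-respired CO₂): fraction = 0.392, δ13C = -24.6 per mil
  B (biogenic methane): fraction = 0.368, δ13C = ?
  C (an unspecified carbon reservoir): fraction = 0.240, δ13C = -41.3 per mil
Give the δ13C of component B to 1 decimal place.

-56.1 per mil

Isotope mass balance: δ_bulk = Σ fᵢ·δᵢ.
-40.2 = 0.392×(-24.6) + 0.368×δ_B + 0.240×(-41.3)
0.368·δ_B = -40.2 − (-19.555) = -20.645
δ_B = -20.645 / 0.368 = -56.10 per mil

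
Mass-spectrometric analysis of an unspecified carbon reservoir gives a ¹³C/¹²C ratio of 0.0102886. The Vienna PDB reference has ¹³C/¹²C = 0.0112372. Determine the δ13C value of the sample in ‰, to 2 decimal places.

-84.42‰

δ13C = (R_sample / R_standard − 1) × 1000
R_sample / R_standard = 0.0102886 / 0.0112372 = 0.915584
δ13C = (0.915584 − 1) × 1000 = -84.416‰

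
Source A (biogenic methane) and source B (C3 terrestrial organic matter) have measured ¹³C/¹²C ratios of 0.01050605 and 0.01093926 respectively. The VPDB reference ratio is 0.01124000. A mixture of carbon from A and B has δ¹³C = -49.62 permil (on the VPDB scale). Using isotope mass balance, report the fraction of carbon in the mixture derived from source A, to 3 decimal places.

0.593

δ_A = (0.01050605/0.01124000 − 1)×1000 = (0.934702 − 1)×1000 = -65.298 permil
δ_B = (0.01093926/0.01124000 − 1)×1000 = (0.973244 − 1)×1000 = -26.756 permil
f_A = (δ_mix − δ_B)/(δ_A − δ_B) = (-49.62 − (-26.756))/(-65.298 − (-26.756))
f_A = -22.864 / -38.542 = 0.5932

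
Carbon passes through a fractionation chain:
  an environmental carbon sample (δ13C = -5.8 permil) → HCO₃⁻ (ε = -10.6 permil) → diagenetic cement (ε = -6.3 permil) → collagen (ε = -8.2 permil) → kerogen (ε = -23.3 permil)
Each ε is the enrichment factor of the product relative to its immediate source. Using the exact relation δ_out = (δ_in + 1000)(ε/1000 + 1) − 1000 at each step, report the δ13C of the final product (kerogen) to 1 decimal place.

step 1: δ = (-5.80 + 1000)·(-10.6/1000 + 1) − 1000 = -16.34 permil
step 2: δ = (-16.34 + 1000)·(-6.3/1000 + 1) − 1000 = -22.54 permil
step 3: δ = (-22.54 + 1000)·(-8.2/1000 + 1) − 1000 = -30.55 permil
step 4: δ = (-30.55 + 1000)·(-23.3/1000 + 1) − 1000 = -53.14 permil

-53.1 permil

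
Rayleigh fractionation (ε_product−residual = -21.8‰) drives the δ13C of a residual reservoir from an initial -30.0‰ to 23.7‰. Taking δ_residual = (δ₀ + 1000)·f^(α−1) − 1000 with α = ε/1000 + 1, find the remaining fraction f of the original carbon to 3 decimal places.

0.084

α − 1 = ε/1000 = -0.0218
(δ_res + 1000)/(δ₀ + 1000) = (23.7 + 1000)/(-30.0 + 1000) = 1023.7/970.0 = 1.055361
f = 1.055361^(1/-0.0218) = exp(ln(1.055361)/-0.0218) = exp(0.05388/-0.0218)
f = exp(-2.4717) = 0.0844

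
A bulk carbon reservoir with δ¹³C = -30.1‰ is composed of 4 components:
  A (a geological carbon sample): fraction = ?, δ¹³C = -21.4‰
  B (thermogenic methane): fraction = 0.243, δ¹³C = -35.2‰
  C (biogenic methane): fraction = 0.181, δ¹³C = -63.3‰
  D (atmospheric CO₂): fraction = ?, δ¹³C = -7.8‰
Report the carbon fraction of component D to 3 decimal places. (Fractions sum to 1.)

0.165

Let f_D and f_A be the unknown fractions; fractions sum to 1 so f_D + f_A = 0.576.
Mass balance: Σ fᵢ·δᵢ = δ_bulk ⇒ f_D·(-7.8) + f_A·(-21.4) = -30.1 − (-20.011) = -10.089
Substitute f_A = 0.576 − f_D:
f_D·(-7.8 − -21.4) = -10.089 − 0.576×(-21.4) = 2.237
f_D = 2.237 / 13.6 = 0.1645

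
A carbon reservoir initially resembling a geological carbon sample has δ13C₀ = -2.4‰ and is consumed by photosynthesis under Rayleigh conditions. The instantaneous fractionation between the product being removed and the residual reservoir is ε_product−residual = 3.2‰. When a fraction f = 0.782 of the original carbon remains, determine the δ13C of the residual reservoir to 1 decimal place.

-3.2‰

Rayleigh residual: δ_res = (δ₀ + 1000)·f^(α−1) − 1000
α = ε/1000 + 1 = 1.00320, so α − 1 = 0.00320
f^(α−1) = 0.782^(0.00320) = 0.999213
δ_res = (-2.4 + 1000) × 0.999213 − 1000 = 996.815 − 1000 = -3.18‰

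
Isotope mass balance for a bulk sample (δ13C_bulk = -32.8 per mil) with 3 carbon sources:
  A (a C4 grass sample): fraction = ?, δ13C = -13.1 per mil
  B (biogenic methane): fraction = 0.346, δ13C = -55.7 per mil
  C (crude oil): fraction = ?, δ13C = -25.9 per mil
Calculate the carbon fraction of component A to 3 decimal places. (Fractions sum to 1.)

0.266

Let f_A and f_C be the unknown fractions; fractions sum to 1 so f_A + f_C = 0.654.
Mass balance: Σ fᵢ·δᵢ = δ_bulk ⇒ f_A·(-13.1) + f_C·(-25.9) = -32.8 − (-19.272) = -13.528
Substitute f_C = 0.654 − f_A:
f_A·(-13.1 − -25.9) = -13.528 − 0.654×(-25.9) = 3.411
f_A = 3.411 / 12.8 = 0.2665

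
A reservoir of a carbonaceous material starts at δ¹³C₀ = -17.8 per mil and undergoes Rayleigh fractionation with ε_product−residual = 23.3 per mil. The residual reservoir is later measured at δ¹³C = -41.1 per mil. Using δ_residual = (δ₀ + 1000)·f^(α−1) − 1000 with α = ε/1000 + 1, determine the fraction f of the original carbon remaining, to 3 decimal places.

α − 1 = ε/1000 = 0.0233
(δ_res + 1000)/(δ₀ + 1000) = (-41.1 + 1000)/(-17.8 + 1000) = 958.9/982.2 = 0.976278
f = 0.976278^(1/0.0233) = exp(ln(0.976278)/0.0233) = exp(-0.02401/0.0233)
f = exp(-1.0304) = 0.3569

0.357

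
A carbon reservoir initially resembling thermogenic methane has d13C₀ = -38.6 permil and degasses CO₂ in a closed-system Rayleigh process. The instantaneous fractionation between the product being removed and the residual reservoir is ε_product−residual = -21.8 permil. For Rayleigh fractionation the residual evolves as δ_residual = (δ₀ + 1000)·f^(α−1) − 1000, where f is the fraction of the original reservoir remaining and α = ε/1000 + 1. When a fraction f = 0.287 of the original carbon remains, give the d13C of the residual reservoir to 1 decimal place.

-12.1 permil

Rayleigh residual: δ_res = (δ₀ + 1000)·f^(α−1) − 1000
α = ε/1000 + 1 = 0.97820, so α − 1 = -0.02180
f^(α−1) = 0.287^(-0.02180) = 1.027586
δ_res = (-38.6 + 1000) × 1.027586 − 1000 = 987.921 − 1000 = -12.08 permil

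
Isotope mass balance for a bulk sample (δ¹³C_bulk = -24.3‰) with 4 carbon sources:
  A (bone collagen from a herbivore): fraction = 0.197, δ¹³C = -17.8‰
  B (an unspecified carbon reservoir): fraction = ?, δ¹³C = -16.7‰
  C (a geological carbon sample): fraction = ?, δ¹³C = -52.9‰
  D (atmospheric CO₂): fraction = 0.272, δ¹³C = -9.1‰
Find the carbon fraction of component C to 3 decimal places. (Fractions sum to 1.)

Let f_C and f_B be the unknown fractions; fractions sum to 1 so f_C + f_B = 0.531.
Mass balance: Σ fᵢ·δᵢ = δ_bulk ⇒ f_C·(-52.9) + f_B·(-16.7) = -24.3 − (-5.982) = -18.318
Substitute f_B = 0.531 − f_C:
f_C·(-52.9 − -16.7) = -18.318 − 0.531×(-16.7) = -9.451
f_C = -9.451 / -36.2 = 0.2611

0.261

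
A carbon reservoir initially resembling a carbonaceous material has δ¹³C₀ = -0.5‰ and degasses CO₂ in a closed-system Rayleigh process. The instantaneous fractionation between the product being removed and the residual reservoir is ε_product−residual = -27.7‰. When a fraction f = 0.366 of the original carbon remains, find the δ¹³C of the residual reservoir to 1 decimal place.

Rayleigh residual: δ_res = (δ₀ + 1000)·f^(α−1) − 1000
α = ε/1000 + 1 = 0.97230, so α − 1 = -0.02770
f^(α−1) = 0.366^(-0.02770) = 1.028233
δ_res = (-0.5 + 1000) × 1.028233 − 1000 = 1027.719 − 1000 = 27.72‰

27.7‰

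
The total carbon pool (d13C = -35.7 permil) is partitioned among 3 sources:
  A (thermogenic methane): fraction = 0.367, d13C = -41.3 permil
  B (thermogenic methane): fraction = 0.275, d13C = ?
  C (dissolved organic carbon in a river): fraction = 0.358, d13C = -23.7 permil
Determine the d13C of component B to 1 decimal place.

Isotope mass balance: δ_bulk = Σ fᵢ·δᵢ.
-35.7 = 0.367×(-41.3) + 0.275×δ_B + 0.358×(-23.7)
0.275·δ_B = -35.7 − (-23.642) = -12.058
δ_B = -12.058 / 0.275 = -43.85 permil

-43.8 permil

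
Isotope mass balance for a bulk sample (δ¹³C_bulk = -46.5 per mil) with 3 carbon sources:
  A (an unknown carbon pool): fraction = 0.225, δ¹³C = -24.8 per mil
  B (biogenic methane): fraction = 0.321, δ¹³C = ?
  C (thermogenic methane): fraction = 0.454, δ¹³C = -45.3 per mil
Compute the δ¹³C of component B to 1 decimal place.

-63.4 per mil

Isotope mass balance: δ_bulk = Σ fᵢ·δᵢ.
-46.5 = 0.225×(-24.8) + 0.321×δ_B + 0.454×(-45.3)
0.321·δ_B = -46.5 − (-26.146) = -20.354
δ_B = -20.354 / 0.321 = -63.41 per mil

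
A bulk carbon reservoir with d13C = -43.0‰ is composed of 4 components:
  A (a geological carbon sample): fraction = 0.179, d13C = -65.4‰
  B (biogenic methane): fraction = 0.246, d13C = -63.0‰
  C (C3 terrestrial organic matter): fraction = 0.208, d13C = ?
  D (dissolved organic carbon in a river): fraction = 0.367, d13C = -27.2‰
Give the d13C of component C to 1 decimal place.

Isotope mass balance: δ_bulk = Σ fᵢ·δᵢ.
-43.0 = 0.179×(-65.4) + 0.246×(-63.0) + 0.208×δ_C + 0.367×(-27.2)
0.208·δ_C = -43.0 − (-37.187) = -5.813
δ_C = -5.813 / 0.208 = -27.95‰

-27.9‰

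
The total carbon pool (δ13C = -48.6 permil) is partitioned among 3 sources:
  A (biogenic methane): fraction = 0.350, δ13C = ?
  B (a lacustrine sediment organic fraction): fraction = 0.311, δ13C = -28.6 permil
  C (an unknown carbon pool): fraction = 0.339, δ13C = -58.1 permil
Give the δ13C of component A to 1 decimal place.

Isotope mass balance: δ_bulk = Σ fᵢ·δᵢ.
-48.6 = 0.350×δ_A + 0.311×(-28.6) + 0.339×(-58.1)
0.350·δ_A = -48.6 − (-28.591) = -20.009
δ_A = -20.009 / 0.350 = -57.17 permil

-57.2 permil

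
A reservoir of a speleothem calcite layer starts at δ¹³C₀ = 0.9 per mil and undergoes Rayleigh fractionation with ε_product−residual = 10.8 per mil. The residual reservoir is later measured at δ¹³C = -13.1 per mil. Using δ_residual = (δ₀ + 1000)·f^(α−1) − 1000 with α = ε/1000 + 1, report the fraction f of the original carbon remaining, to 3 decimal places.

α − 1 = ε/1000 = 0.0108
(δ_res + 1000)/(δ₀ + 1000) = (-13.1 + 1000)/(0.9 + 1000) = 986.9/1000.9 = 0.986013
f = 0.986013^(1/0.0108) = exp(ln(0.986013)/0.0108) = exp(-0.01409/0.0108)
f = exp(-1.3043) = 0.2714

0.271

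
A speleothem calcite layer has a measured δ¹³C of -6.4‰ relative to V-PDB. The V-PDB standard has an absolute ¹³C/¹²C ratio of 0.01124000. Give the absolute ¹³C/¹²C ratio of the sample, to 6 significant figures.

R_sample = R_standard × (δ¹³C/1000 + 1)
R_sample = 0.01124000 × (-6.4/1000 + 1) = 0.01124000 × 0.993600
R_sample = 0.0111681

0.0111681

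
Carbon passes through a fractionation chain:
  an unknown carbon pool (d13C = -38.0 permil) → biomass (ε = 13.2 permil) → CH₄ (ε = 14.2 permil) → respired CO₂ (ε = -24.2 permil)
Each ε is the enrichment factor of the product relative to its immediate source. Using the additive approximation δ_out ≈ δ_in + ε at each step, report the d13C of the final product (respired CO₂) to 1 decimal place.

-34.8 permil

step 1: δ ≈ -38.0 + (13.2) = -24.8 permil
step 2: δ ≈ -24.8 + (14.2) = -10.6 permil
step 3: δ ≈ -10.6 + (-24.2) = -34.8 permil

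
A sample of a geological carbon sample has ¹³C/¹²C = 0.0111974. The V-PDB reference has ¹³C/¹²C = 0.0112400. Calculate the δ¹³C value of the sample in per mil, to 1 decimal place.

-3.8 per mil

δ¹³C = (R_sample / R_standard − 1) × 1000
R_sample / R_standard = 0.0111974 / 0.0112400 = 0.996210
δ¹³C = (0.996210 − 1) × 1000 = -3.79 per mil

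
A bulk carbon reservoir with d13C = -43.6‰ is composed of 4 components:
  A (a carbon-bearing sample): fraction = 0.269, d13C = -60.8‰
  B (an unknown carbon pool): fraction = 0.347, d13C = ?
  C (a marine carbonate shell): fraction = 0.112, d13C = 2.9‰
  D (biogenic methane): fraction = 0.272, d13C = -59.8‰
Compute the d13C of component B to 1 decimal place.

Isotope mass balance: δ_bulk = Σ fᵢ·δᵢ.
-43.6 = 0.269×(-60.8) + 0.347×δ_B + 0.112×(2.9) + 0.272×(-59.8)
0.347·δ_B = -43.6 − (-32.296) = -11.304
δ_B = -11.304 / 0.347 = -32.58‰

-32.6‰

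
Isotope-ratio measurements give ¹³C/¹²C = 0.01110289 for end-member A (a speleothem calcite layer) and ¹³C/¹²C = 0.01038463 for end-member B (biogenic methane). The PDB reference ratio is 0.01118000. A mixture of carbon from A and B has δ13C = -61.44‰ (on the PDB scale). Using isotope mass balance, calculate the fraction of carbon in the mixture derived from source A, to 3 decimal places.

δ_A = (0.01110289/0.01118000 − 1)×1000 = (0.993103 − 1)×1000 = -6.897‰
δ_B = (0.01038463/0.01118000 − 1)×1000 = (0.928858 − 1)×1000 = -71.142‰
f_A = (δ_mix − δ_B)/(δ_A − δ_B) = (-61.44 − (-71.142))/(-6.897 − (-71.142))
f_A = 9.702 / 64.245 = 0.1510

0.151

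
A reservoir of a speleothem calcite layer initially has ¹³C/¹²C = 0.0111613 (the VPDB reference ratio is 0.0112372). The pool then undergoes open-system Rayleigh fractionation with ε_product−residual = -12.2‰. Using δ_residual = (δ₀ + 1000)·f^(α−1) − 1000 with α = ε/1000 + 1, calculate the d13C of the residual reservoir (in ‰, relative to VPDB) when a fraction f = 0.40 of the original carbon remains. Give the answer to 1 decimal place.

4.4‰

δ₀ = (0.0111613/0.0112372 − 1)×1000 = (0.993246 − 1)×1000 = -6.754‰
α − 1 = ε/1000 = -0.0122
f^(α−1) = 0.40^(-0.0122) = 1.011241
δ_res = (-6.754 + 1000) × 1.011241 − 1000 = 1004.411 − 1000 = 4.41‰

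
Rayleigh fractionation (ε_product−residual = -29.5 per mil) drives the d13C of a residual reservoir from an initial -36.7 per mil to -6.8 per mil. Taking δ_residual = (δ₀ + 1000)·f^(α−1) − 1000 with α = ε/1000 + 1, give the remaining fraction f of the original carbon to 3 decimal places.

0.355

α − 1 = ε/1000 = -0.0295
(δ_res + 1000)/(δ₀ + 1000) = (-6.8 + 1000)/(-36.7 + 1000) = 993.2/963.3 = 1.031039
f = 1.031039^(1/-0.0295) = exp(ln(1.031039)/-0.0295) = exp(0.03057/-0.0295)
f = exp(-1.0362) = 0.3548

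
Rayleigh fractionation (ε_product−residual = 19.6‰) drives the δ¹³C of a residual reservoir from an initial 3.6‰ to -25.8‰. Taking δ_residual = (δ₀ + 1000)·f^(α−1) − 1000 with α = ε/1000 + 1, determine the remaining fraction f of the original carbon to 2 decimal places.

0.22

α − 1 = ε/1000 = 0.0196
(δ_res + 1000)/(δ₀ + 1000) = (-25.8 + 1000)/(3.6 + 1000) = 974.2/1003.6 = 0.970705
f = 0.970705^(1/0.0196) = exp(ln(0.970705)/0.0196) = exp(-0.02973/0.0196)
f = exp(-1.5169) = 0.2194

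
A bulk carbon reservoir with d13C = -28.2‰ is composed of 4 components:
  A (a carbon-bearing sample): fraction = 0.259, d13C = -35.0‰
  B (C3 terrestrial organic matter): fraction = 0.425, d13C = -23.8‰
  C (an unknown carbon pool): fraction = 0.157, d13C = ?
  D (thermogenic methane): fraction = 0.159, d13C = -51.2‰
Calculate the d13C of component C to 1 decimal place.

-5.6‰

Isotope mass balance: δ_bulk = Σ fᵢ·δᵢ.
-28.2 = 0.259×(-35.0) + 0.425×(-23.8) + 0.157×δ_C + 0.159×(-51.2)
0.157·δ_C = -28.2 − (-27.321) = -0.879
δ_C = -0.879 / 0.157 = -5.60‰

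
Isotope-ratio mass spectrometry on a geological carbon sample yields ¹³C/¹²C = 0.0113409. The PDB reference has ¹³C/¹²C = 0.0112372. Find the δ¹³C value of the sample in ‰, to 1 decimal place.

9.2‰

δ¹³C = (R_sample / R_standard − 1) × 1000
R_sample / R_standard = 0.0113409 / 0.0112372 = 1.009228
δ¹³C = (1.009228 − 1) × 1000 = 9.23‰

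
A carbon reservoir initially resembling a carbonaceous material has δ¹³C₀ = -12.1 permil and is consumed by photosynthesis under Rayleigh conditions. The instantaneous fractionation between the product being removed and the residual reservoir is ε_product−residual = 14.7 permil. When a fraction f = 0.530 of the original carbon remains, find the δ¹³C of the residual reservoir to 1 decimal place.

-21.3 permil

Rayleigh residual: δ_res = (δ₀ + 1000)·f^(α−1) − 1000
α = ε/1000 + 1 = 1.01470, so α − 1 = 0.01470
f^(α−1) = 0.530^(0.01470) = 0.990711
δ_res = (-12.1 + 1000) × 0.990711 − 1000 = 978.723 − 1000 = -21.28 permil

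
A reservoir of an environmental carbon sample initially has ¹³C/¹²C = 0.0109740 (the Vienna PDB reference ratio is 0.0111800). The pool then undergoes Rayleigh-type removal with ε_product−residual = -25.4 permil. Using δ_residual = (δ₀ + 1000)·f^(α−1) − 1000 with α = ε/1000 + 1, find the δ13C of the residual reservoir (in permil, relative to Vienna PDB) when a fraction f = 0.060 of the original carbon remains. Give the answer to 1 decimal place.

δ₀ = (0.0109740/0.0111800 − 1)×1000 = (0.981574 − 1)×1000 = -18.426 permil
α − 1 = ε/1000 = -0.0254
f^(α−1) = 0.060^(-0.0254) = 1.074076
δ_res = (-18.426 + 1000) × 1.074076 − 1000 = 1054.285 − 1000 = 54.29 permil

54.3 permil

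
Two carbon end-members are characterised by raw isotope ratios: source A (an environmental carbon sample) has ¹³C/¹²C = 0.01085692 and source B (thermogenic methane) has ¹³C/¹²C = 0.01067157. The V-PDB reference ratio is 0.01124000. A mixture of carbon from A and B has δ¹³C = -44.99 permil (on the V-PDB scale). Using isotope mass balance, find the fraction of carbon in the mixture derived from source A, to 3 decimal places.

0.339

δ_A = (0.01085692/0.01124000 − 1)×1000 = (0.965918 − 1)×1000 = -34.082 permil
δ_B = (0.01067157/0.01124000 − 1)×1000 = (0.949428 − 1)×1000 = -50.572 permil
f_A = (δ_mix − δ_B)/(δ_A − δ_B) = (-44.99 − (-50.572))/(-34.082 − (-50.572))
f_A = 5.582 / 16.490 = 0.3385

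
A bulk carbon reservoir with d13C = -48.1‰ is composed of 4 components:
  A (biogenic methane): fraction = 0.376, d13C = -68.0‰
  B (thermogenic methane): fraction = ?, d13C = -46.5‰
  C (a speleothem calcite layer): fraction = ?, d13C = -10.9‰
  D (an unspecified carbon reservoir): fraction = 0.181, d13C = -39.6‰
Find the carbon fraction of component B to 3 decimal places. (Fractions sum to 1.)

0.296

Let f_B and f_C be the unknown fractions; fractions sum to 1 so f_B + f_C = 0.443.
Mass balance: Σ fᵢ·δᵢ = δ_bulk ⇒ f_B·(-46.5) + f_C·(-10.9) = -48.1 − (-32.736) = -15.364
Substitute f_C = 0.443 − f_B:
f_B·(-46.5 − -10.9) = -15.364 − 0.443×(-10.9) = -10.536
f_B = -10.536 / -35.6 = 0.2959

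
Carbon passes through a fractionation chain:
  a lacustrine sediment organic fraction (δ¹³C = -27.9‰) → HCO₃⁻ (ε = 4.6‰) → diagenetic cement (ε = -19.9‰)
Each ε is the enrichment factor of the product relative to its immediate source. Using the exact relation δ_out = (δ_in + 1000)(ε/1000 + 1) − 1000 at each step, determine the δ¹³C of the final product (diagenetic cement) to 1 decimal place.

-42.9‰

step 1: δ = (-27.90 + 1000)·(4.6/1000 + 1) − 1000 = -23.43‰
step 2: δ = (-23.43 + 1000)·(-19.9/1000 + 1) − 1000 = -42.86‰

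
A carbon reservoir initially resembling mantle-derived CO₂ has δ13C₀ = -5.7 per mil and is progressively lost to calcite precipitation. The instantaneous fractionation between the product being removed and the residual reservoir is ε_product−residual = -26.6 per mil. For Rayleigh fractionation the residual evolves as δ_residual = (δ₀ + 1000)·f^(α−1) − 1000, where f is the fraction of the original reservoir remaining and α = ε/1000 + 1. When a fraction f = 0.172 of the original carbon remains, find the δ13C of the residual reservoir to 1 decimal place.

Rayleigh residual: δ_res = (δ₀ + 1000)·f^(α−1) − 1000
α = ε/1000 + 1 = 0.97340, so α − 1 = -0.02660
f^(α−1) = 0.172^(-0.02660) = 1.047936
δ_res = (-5.7 + 1000) × 1.047936 − 1000 = 1041.963 − 1000 = 41.96 per mil

42.0 per mil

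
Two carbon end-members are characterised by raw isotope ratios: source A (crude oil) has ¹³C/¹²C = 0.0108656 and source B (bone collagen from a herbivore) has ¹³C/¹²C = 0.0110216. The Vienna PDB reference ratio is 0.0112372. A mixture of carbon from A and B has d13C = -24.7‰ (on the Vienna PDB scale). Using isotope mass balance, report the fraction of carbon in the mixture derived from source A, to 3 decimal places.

0.397

δ_A = (0.0108656/0.0112372 − 1)×1000 = (0.966931 − 1)×1000 = -33.069‰
δ_B = (0.0110216/0.0112372 − 1)×1000 = (0.980814 − 1)×1000 = -19.186‰
f_A = (δ_mix − δ_B)/(δ_A − δ_B) = (-24.7 − (-19.186))/(-33.069 − (-19.186))
f_A = -5.514 / -13.882 = 0.3972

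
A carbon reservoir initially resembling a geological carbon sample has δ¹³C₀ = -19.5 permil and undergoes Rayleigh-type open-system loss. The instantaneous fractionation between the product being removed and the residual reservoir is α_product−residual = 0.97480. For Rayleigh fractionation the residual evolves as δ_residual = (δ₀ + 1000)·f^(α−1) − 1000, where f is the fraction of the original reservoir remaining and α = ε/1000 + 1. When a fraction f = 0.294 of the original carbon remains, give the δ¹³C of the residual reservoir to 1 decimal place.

11.2 permil

Rayleigh residual: δ_res = (δ₀ + 1000)·f^(α−1) − 1000
α − 1 = -0.02520
f^(α−1) = 0.294^(-0.02520) = 1.031330
δ_res = (-19.5 + 1000) × 1.031330 − 1000 = 1011.219 − 1000 = 11.22 permil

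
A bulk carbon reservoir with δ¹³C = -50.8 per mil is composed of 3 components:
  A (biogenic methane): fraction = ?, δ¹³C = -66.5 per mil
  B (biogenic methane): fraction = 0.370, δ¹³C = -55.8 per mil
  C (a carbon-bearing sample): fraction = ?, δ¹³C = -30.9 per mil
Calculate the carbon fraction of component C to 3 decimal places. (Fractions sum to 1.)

0.330

Let f_C and f_A be the unknown fractions; fractions sum to 1 so f_C + f_A = 0.630.
Mass balance: Σ fᵢ·δᵢ = δ_bulk ⇒ f_C·(-30.9) + f_A·(-66.5) = -50.8 − (-20.646) = -30.154
Substitute f_A = 0.630 − f_C:
f_C·(-30.9 − -66.5) = -30.154 − 0.630×(-66.5) = 11.741
f_C = 11.741 / 35.6 = 0.3298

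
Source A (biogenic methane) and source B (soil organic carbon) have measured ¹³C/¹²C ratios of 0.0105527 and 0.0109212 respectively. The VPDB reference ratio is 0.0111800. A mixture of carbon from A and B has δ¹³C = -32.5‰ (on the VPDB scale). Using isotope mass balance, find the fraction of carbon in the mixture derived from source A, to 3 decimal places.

δ_A = (0.0105527/0.0111800 − 1)×1000 = (0.943891 − 1)×1000 = -56.109‰
δ_B = (0.0109212/0.0111800 − 1)×1000 = (0.976852 − 1)×1000 = -23.148‰
f_A = (δ_mix − δ_B)/(δ_A − δ_B) = (-32.5 − (-23.148))/(-56.109 − (-23.148))
f_A = -9.352 / -32.961 = 0.2837

0.284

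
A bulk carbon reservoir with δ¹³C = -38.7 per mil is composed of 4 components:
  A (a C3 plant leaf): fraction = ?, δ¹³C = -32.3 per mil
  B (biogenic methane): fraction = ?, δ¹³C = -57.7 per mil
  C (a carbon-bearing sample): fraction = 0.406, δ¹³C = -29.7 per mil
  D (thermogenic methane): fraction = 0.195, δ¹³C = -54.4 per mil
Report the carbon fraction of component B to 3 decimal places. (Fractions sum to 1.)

Let f_B and f_A be the unknown fractions; fractions sum to 1 so f_B + f_A = 0.399.
Mass balance: Σ fᵢ·δᵢ = δ_bulk ⇒ f_B·(-57.7) + f_A·(-32.3) = -38.7 − (-22.666) = -16.034
Substitute f_A = 0.399 − f_B:
f_B·(-57.7 − -32.3) = -16.034 − 0.399×(-32.3) = -3.146
f_B = -3.146 / -25.4 = 0.1239

0.124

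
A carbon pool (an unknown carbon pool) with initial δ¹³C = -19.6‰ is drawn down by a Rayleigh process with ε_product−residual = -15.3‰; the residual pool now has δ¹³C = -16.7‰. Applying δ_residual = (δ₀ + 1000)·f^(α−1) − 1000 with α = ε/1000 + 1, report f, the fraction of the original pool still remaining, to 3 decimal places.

α − 1 = ε/1000 = -0.0153
(δ_res + 1000)/(δ₀ + 1000) = (-16.7 + 1000)/(-19.6 + 1000) = 983.3/980.4 = 1.002958
f = 1.002958^(1/-0.0153) = exp(ln(1.002958)/-0.0153) = exp(0.00295/-0.0153)
f = exp(-0.1930) = 0.8244

0.824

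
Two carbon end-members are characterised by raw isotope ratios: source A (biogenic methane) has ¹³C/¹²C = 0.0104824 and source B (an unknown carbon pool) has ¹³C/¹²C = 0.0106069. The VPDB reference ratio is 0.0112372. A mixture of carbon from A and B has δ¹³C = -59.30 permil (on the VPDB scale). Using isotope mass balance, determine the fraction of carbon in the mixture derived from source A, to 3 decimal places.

δ_A = (0.0104824/0.0112372 − 1)×1000 = (0.932830 − 1)×1000 = -67.170 permil
δ_B = (0.0106069/0.0112372 − 1)×1000 = (0.943910 − 1)×1000 = -56.090 permil
f_A = (δ_mix − δ_B)/(δ_A − δ_B) = (-59.30 − (-56.090))/(-67.170 − (-56.090))
f_A = -3.210 / -11.079 = 0.2897

0.290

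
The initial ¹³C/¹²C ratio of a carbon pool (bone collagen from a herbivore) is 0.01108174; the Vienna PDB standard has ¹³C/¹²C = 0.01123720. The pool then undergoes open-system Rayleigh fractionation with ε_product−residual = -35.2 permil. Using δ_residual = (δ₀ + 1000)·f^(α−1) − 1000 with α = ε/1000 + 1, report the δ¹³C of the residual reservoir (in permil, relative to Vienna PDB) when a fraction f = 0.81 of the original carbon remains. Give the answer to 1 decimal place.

-6.5 permil

δ₀ = (0.01108174/0.01123720 − 1)×1000 = (0.986166 − 1)×1000 = -13.834 permil
α − 1 = ε/1000 = -0.0352
f^(α−1) = 0.81^(-0.0352) = 1.007445
δ_res = (-13.834 + 1000) × 1.007445 − 1000 = 993.508 − 1000 = -6.49 permil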